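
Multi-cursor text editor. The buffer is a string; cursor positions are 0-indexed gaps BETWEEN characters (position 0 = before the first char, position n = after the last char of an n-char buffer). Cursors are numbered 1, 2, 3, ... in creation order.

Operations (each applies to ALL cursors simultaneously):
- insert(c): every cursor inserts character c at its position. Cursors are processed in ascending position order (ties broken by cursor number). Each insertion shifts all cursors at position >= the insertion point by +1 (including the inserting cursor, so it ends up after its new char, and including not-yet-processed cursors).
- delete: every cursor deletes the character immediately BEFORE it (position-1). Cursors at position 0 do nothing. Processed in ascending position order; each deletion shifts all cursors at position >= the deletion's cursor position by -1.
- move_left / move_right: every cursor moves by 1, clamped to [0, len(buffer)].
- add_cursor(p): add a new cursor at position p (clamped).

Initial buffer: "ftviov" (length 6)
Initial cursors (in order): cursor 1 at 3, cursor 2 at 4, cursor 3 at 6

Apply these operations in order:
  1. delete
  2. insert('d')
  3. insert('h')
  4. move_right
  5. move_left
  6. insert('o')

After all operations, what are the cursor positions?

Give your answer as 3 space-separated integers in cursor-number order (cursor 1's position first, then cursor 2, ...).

After op 1 (delete): buffer="fto" (len 3), cursors c1@2 c2@2 c3@3, authorship ...
After op 2 (insert('d')): buffer="ftddod" (len 6), cursors c1@4 c2@4 c3@6, authorship ..12.3
After op 3 (insert('h')): buffer="ftddhhodh" (len 9), cursors c1@6 c2@6 c3@9, authorship ..1212.33
After op 4 (move_right): buffer="ftddhhodh" (len 9), cursors c1@7 c2@7 c3@9, authorship ..1212.33
After op 5 (move_left): buffer="ftddhhodh" (len 9), cursors c1@6 c2@6 c3@8, authorship ..1212.33
After op 6 (insert('o')): buffer="ftddhhooodoh" (len 12), cursors c1@8 c2@8 c3@11, authorship ..121212.333

Answer: 8 8 11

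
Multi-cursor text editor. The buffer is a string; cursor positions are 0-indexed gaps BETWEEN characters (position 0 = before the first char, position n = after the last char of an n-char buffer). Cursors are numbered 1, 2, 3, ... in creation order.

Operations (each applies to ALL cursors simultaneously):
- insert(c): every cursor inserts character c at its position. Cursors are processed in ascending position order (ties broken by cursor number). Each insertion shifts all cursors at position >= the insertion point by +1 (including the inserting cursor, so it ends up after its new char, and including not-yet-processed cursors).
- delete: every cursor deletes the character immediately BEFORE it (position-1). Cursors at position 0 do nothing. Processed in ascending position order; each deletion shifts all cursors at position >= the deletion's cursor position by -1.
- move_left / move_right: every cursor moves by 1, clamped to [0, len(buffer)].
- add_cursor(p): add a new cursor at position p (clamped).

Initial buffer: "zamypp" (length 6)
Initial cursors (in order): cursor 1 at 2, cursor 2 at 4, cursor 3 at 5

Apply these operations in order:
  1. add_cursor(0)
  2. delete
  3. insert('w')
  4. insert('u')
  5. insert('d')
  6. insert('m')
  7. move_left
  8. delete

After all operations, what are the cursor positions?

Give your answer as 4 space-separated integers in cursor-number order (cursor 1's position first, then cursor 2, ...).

After op 1 (add_cursor(0)): buffer="zamypp" (len 6), cursors c4@0 c1@2 c2@4 c3@5, authorship ......
After op 2 (delete): buffer="zmp" (len 3), cursors c4@0 c1@1 c2@2 c3@2, authorship ...
After op 3 (insert('w')): buffer="wzwmwwp" (len 7), cursors c4@1 c1@3 c2@6 c3@6, authorship 4.1.23.
After op 4 (insert('u')): buffer="wuzwumwwuup" (len 11), cursors c4@2 c1@5 c2@10 c3@10, authorship 44.11.2323.
After op 5 (insert('d')): buffer="wudzwudmwwuuddp" (len 15), cursors c4@3 c1@7 c2@14 c3@14, authorship 444.111.232323.
After op 6 (insert('m')): buffer="wudmzwudmmwwuuddmmp" (len 19), cursors c4@4 c1@9 c2@18 c3@18, authorship 4444.1111.23232323.
After op 7 (move_left): buffer="wudmzwudmmwwuuddmmp" (len 19), cursors c4@3 c1@8 c2@17 c3@17, authorship 4444.1111.23232323.
After op 8 (delete): buffer="wumzwummwwuudmp" (len 15), cursors c4@2 c1@6 c2@13 c3@13, authorship 444.111.232323.

Answer: 6 13 13 2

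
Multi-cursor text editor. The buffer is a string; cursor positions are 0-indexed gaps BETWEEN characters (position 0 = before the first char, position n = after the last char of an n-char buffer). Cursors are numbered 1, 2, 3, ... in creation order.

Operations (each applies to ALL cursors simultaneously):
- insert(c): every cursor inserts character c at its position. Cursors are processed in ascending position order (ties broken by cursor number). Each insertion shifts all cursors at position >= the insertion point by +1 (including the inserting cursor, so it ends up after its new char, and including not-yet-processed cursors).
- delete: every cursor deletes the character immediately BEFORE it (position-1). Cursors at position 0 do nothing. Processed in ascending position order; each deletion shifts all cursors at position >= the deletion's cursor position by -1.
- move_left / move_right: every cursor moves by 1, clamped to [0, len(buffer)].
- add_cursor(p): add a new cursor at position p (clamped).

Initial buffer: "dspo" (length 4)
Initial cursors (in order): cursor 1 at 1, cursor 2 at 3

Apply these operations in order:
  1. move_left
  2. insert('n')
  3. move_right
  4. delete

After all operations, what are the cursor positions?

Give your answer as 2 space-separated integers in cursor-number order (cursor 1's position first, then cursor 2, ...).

After op 1 (move_left): buffer="dspo" (len 4), cursors c1@0 c2@2, authorship ....
After op 2 (insert('n')): buffer="ndsnpo" (len 6), cursors c1@1 c2@4, authorship 1..2..
After op 3 (move_right): buffer="ndsnpo" (len 6), cursors c1@2 c2@5, authorship 1..2..
After op 4 (delete): buffer="nsno" (len 4), cursors c1@1 c2@3, authorship 1.2.

Answer: 1 3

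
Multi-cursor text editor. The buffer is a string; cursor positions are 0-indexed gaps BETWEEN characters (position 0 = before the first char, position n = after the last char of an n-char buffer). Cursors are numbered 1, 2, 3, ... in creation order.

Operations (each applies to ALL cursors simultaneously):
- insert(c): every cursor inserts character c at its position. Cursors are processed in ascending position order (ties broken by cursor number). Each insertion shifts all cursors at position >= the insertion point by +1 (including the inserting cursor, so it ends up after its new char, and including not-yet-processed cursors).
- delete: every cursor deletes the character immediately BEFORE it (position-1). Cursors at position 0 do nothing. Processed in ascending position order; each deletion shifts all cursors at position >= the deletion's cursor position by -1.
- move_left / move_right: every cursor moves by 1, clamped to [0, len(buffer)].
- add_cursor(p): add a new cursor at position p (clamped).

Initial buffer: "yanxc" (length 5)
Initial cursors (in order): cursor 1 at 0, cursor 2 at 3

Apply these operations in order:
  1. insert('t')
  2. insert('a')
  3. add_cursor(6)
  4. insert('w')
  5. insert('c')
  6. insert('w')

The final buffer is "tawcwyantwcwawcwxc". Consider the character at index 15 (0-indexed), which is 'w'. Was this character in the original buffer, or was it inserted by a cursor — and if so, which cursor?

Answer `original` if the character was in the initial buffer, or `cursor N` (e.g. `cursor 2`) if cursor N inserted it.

Answer: cursor 2

Derivation:
After op 1 (insert('t')): buffer="tyantxc" (len 7), cursors c1@1 c2@5, authorship 1...2..
After op 2 (insert('a')): buffer="tayantaxc" (len 9), cursors c1@2 c2@7, authorship 11...22..
After op 3 (add_cursor(6)): buffer="tayantaxc" (len 9), cursors c1@2 c3@6 c2@7, authorship 11...22..
After op 4 (insert('w')): buffer="tawyantwawxc" (len 12), cursors c1@3 c3@8 c2@10, authorship 111...2322..
After op 5 (insert('c')): buffer="tawcyantwcawcxc" (len 15), cursors c1@4 c3@10 c2@13, authorship 1111...233222..
After op 6 (insert('w')): buffer="tawcwyantwcwawcwxc" (len 18), cursors c1@5 c3@12 c2@16, authorship 11111...23332222..
Authorship (.=original, N=cursor N): 1 1 1 1 1 . . . 2 3 3 3 2 2 2 2 . .
Index 15: author = 2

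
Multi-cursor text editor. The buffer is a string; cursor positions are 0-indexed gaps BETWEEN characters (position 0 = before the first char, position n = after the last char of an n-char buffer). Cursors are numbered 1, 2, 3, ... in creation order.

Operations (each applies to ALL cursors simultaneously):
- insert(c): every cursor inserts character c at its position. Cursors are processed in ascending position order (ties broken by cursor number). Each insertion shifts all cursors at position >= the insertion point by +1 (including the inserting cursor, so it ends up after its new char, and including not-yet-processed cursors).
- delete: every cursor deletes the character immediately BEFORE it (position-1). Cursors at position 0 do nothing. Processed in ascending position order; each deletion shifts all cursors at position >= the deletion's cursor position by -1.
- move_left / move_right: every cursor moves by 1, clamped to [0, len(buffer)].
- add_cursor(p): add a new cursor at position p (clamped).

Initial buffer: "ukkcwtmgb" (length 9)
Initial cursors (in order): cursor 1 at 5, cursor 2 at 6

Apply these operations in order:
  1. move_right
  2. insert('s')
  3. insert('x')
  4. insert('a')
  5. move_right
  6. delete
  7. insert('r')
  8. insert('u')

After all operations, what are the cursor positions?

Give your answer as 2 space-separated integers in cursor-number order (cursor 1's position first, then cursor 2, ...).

Answer: 11 16

Derivation:
After op 1 (move_right): buffer="ukkcwtmgb" (len 9), cursors c1@6 c2@7, authorship .........
After op 2 (insert('s')): buffer="ukkcwtsmsgb" (len 11), cursors c1@7 c2@9, authorship ......1.2..
After op 3 (insert('x')): buffer="ukkcwtsxmsxgb" (len 13), cursors c1@8 c2@11, authorship ......11.22..
After op 4 (insert('a')): buffer="ukkcwtsxamsxagb" (len 15), cursors c1@9 c2@13, authorship ......111.222..
After op 5 (move_right): buffer="ukkcwtsxamsxagb" (len 15), cursors c1@10 c2@14, authorship ......111.222..
After op 6 (delete): buffer="ukkcwtsxasxab" (len 13), cursors c1@9 c2@12, authorship ......111222.
After op 7 (insert('r')): buffer="ukkcwtsxarsxarb" (len 15), cursors c1@10 c2@14, authorship ......11112222.
After op 8 (insert('u')): buffer="ukkcwtsxarusxarub" (len 17), cursors c1@11 c2@16, authorship ......1111122222.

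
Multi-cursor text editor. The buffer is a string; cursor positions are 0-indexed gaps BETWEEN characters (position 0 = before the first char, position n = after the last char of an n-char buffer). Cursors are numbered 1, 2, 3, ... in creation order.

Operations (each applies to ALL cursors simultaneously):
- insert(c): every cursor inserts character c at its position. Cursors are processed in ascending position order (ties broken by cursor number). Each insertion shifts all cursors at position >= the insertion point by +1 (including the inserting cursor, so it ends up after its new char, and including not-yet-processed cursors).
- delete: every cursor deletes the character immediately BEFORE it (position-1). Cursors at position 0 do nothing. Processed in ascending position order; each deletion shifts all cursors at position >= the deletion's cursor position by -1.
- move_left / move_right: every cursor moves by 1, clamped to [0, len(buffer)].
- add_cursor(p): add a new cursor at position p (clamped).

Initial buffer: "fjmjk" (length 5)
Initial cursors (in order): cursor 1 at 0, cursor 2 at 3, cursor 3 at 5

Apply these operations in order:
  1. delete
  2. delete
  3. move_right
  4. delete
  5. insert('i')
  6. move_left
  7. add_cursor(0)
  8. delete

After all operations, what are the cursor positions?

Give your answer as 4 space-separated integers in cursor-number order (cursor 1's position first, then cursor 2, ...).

Answer: 0 0 0 0

Derivation:
After op 1 (delete): buffer="fjj" (len 3), cursors c1@0 c2@2 c3@3, authorship ...
After op 2 (delete): buffer="f" (len 1), cursors c1@0 c2@1 c3@1, authorship .
After op 3 (move_right): buffer="f" (len 1), cursors c1@1 c2@1 c3@1, authorship .
After op 4 (delete): buffer="" (len 0), cursors c1@0 c2@0 c3@0, authorship 
After op 5 (insert('i')): buffer="iii" (len 3), cursors c1@3 c2@3 c3@3, authorship 123
After op 6 (move_left): buffer="iii" (len 3), cursors c1@2 c2@2 c3@2, authorship 123
After op 7 (add_cursor(0)): buffer="iii" (len 3), cursors c4@0 c1@2 c2@2 c3@2, authorship 123
After op 8 (delete): buffer="i" (len 1), cursors c1@0 c2@0 c3@0 c4@0, authorship 3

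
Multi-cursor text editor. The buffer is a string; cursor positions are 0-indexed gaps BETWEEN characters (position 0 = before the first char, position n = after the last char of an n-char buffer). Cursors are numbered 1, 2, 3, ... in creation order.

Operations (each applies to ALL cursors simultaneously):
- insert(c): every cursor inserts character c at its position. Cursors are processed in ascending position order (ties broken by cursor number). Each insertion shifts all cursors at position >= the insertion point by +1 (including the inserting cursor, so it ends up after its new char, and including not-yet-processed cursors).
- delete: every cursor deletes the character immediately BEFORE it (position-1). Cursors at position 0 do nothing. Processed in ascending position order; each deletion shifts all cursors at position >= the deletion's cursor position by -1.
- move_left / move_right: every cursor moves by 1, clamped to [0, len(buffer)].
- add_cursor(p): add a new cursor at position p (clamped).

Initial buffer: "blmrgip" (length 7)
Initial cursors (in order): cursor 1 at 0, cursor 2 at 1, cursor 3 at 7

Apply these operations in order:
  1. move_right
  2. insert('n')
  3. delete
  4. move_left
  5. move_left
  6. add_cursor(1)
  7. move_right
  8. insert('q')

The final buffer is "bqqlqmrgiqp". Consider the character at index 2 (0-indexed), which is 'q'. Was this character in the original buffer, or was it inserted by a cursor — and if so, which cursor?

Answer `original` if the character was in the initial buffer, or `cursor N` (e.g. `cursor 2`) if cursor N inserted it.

After op 1 (move_right): buffer="blmrgip" (len 7), cursors c1@1 c2@2 c3@7, authorship .......
After op 2 (insert('n')): buffer="bnlnmrgipn" (len 10), cursors c1@2 c2@4 c3@10, authorship .1.2.....3
After op 3 (delete): buffer="blmrgip" (len 7), cursors c1@1 c2@2 c3@7, authorship .......
After op 4 (move_left): buffer="blmrgip" (len 7), cursors c1@0 c2@1 c3@6, authorship .......
After op 5 (move_left): buffer="blmrgip" (len 7), cursors c1@0 c2@0 c3@5, authorship .......
After op 6 (add_cursor(1)): buffer="blmrgip" (len 7), cursors c1@0 c2@0 c4@1 c3@5, authorship .......
After op 7 (move_right): buffer="blmrgip" (len 7), cursors c1@1 c2@1 c4@2 c3@6, authorship .......
After op 8 (insert('q')): buffer="bqqlqmrgiqp" (len 11), cursors c1@3 c2@3 c4@5 c3@10, authorship .12.4....3.
Authorship (.=original, N=cursor N): . 1 2 . 4 . . . . 3 .
Index 2: author = 2

Answer: cursor 2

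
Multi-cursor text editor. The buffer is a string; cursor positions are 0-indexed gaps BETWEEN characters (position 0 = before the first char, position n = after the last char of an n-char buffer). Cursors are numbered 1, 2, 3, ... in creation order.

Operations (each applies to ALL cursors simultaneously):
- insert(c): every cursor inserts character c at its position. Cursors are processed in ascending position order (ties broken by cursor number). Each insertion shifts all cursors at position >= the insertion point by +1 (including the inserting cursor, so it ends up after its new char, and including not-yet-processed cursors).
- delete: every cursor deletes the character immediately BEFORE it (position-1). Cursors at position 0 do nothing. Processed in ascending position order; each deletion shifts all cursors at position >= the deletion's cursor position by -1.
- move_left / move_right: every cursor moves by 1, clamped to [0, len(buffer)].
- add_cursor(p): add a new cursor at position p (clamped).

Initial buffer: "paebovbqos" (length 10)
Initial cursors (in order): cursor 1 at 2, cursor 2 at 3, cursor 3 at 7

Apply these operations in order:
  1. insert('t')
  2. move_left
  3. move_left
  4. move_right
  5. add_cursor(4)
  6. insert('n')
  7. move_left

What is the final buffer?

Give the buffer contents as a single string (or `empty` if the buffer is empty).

After op 1 (insert('t')): buffer="patetbovbtqos" (len 13), cursors c1@3 c2@5 c3@10, authorship ..1.2....3...
After op 2 (move_left): buffer="patetbovbtqos" (len 13), cursors c1@2 c2@4 c3@9, authorship ..1.2....3...
After op 3 (move_left): buffer="patetbovbtqos" (len 13), cursors c1@1 c2@3 c3@8, authorship ..1.2....3...
After op 4 (move_right): buffer="patetbovbtqos" (len 13), cursors c1@2 c2@4 c3@9, authorship ..1.2....3...
After op 5 (add_cursor(4)): buffer="patetbovbtqos" (len 13), cursors c1@2 c2@4 c4@4 c3@9, authorship ..1.2....3...
After op 6 (insert('n')): buffer="pantenntbovbntqos" (len 17), cursors c1@3 c2@7 c4@7 c3@13, authorship ..11.242....33...
After op 7 (move_left): buffer="pantenntbovbntqos" (len 17), cursors c1@2 c2@6 c4@6 c3@12, authorship ..11.242....33...

Answer: pantenntbovbntqos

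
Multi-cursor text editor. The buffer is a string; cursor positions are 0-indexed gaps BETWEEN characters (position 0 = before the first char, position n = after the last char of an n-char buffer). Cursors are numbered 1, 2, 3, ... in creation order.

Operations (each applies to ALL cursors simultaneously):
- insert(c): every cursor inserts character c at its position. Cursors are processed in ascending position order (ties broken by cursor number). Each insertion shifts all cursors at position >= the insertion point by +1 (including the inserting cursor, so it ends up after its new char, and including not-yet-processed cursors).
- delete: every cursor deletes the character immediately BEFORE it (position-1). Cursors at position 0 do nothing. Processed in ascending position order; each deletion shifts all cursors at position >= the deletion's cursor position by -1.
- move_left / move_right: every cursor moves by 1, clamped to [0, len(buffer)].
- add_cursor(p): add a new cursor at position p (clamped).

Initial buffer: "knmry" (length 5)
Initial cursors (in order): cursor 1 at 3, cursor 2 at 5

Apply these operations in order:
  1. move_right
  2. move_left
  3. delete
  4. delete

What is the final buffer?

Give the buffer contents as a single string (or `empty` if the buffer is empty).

After op 1 (move_right): buffer="knmry" (len 5), cursors c1@4 c2@5, authorship .....
After op 2 (move_left): buffer="knmry" (len 5), cursors c1@3 c2@4, authorship .....
After op 3 (delete): buffer="kny" (len 3), cursors c1@2 c2@2, authorship ...
After op 4 (delete): buffer="y" (len 1), cursors c1@0 c2@0, authorship .

Answer: y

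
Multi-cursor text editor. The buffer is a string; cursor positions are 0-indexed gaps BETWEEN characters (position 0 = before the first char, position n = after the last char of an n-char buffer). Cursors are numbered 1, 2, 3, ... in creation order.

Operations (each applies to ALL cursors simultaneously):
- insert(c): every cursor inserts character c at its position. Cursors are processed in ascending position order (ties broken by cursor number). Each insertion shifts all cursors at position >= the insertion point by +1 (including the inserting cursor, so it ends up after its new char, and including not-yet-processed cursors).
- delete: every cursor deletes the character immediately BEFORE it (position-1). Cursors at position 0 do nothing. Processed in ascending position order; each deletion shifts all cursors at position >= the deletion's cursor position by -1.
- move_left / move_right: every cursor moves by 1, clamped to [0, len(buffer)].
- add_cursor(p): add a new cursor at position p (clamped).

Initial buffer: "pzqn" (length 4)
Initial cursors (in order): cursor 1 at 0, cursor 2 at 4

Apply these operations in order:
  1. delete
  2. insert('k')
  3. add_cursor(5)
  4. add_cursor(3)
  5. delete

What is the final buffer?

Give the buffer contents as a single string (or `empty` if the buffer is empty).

After op 1 (delete): buffer="pzq" (len 3), cursors c1@0 c2@3, authorship ...
After op 2 (insert('k')): buffer="kpzqk" (len 5), cursors c1@1 c2@5, authorship 1...2
After op 3 (add_cursor(5)): buffer="kpzqk" (len 5), cursors c1@1 c2@5 c3@5, authorship 1...2
After op 4 (add_cursor(3)): buffer="kpzqk" (len 5), cursors c1@1 c4@3 c2@5 c3@5, authorship 1...2
After op 5 (delete): buffer="p" (len 1), cursors c1@0 c2@1 c3@1 c4@1, authorship .

Answer: p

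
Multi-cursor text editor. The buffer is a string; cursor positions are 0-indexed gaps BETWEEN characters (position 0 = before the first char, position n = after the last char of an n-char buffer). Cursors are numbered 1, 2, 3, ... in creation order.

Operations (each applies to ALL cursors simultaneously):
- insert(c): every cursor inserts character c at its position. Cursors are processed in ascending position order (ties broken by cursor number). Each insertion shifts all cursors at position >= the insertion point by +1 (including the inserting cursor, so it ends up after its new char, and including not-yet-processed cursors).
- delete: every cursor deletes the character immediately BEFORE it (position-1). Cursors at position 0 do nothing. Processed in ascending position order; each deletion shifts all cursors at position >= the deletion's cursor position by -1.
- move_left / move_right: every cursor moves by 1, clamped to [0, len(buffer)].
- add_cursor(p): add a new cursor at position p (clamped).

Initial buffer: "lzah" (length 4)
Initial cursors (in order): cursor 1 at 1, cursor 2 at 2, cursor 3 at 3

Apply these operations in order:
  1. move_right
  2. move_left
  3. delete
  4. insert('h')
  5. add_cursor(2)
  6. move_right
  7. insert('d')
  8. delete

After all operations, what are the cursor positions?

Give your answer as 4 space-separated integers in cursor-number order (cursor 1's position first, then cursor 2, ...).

Answer: 4 4 4 3

Derivation:
After op 1 (move_right): buffer="lzah" (len 4), cursors c1@2 c2@3 c3@4, authorship ....
After op 2 (move_left): buffer="lzah" (len 4), cursors c1@1 c2@2 c3@3, authorship ....
After op 3 (delete): buffer="h" (len 1), cursors c1@0 c2@0 c3@0, authorship .
After op 4 (insert('h')): buffer="hhhh" (len 4), cursors c1@3 c2@3 c3@3, authorship 123.
After op 5 (add_cursor(2)): buffer="hhhh" (len 4), cursors c4@2 c1@3 c2@3 c3@3, authorship 123.
After op 6 (move_right): buffer="hhhh" (len 4), cursors c4@3 c1@4 c2@4 c3@4, authorship 123.
After op 7 (insert('d')): buffer="hhhdhddd" (len 8), cursors c4@4 c1@8 c2@8 c3@8, authorship 1234.123
After op 8 (delete): buffer="hhhh" (len 4), cursors c4@3 c1@4 c2@4 c3@4, authorship 123.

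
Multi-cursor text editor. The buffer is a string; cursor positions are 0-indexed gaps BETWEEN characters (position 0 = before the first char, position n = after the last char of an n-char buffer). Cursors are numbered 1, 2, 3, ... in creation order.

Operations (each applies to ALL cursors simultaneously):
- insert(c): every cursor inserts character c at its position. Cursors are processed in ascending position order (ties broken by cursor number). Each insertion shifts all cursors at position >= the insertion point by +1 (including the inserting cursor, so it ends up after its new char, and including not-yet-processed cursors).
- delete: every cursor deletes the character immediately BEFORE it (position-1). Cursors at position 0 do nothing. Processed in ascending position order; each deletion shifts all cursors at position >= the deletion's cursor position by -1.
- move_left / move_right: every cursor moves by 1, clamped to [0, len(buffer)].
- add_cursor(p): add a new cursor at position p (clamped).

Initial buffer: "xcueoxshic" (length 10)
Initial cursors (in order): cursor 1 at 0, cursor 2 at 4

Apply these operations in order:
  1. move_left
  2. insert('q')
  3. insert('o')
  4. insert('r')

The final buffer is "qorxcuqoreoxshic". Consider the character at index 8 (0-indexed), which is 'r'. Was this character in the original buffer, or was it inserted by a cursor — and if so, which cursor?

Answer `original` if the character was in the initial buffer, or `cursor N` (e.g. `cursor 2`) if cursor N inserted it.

After op 1 (move_left): buffer="xcueoxshic" (len 10), cursors c1@0 c2@3, authorship ..........
After op 2 (insert('q')): buffer="qxcuqeoxshic" (len 12), cursors c1@1 c2@5, authorship 1...2.......
After op 3 (insert('o')): buffer="qoxcuqoeoxshic" (len 14), cursors c1@2 c2@7, authorship 11...22.......
After op 4 (insert('r')): buffer="qorxcuqoreoxshic" (len 16), cursors c1@3 c2@9, authorship 111...222.......
Authorship (.=original, N=cursor N): 1 1 1 . . . 2 2 2 . . . . . . .
Index 8: author = 2

Answer: cursor 2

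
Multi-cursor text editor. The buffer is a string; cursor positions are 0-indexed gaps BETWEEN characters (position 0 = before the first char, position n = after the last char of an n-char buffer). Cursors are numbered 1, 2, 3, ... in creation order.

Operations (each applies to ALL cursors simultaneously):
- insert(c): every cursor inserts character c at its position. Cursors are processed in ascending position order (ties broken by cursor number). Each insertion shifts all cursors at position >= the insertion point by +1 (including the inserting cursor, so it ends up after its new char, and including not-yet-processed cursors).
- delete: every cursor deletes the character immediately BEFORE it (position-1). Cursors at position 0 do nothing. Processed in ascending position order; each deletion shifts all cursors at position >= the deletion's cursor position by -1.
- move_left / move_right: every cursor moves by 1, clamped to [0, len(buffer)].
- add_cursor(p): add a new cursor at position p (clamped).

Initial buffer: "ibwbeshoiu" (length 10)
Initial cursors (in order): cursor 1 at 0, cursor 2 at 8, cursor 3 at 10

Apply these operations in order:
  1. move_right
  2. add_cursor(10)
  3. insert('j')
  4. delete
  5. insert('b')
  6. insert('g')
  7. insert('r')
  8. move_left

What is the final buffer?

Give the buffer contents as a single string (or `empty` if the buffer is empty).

After op 1 (move_right): buffer="ibwbeshoiu" (len 10), cursors c1@1 c2@9 c3@10, authorship ..........
After op 2 (add_cursor(10)): buffer="ibwbeshoiu" (len 10), cursors c1@1 c2@9 c3@10 c4@10, authorship ..........
After op 3 (insert('j')): buffer="ijbwbeshoijujj" (len 14), cursors c1@2 c2@11 c3@14 c4@14, authorship .1........2.34
After op 4 (delete): buffer="ibwbeshoiu" (len 10), cursors c1@1 c2@9 c3@10 c4@10, authorship ..........
After op 5 (insert('b')): buffer="ibbwbeshoibubb" (len 14), cursors c1@2 c2@11 c3@14 c4@14, authorship .1........2.34
After op 6 (insert('g')): buffer="ibgbwbeshoibgubbgg" (len 18), cursors c1@3 c2@13 c3@18 c4@18, authorship .11........22.3434
After op 7 (insert('r')): buffer="ibgrbwbeshoibgrubbggrr" (len 22), cursors c1@4 c2@15 c3@22 c4@22, authorship .111........222.343434
After op 8 (move_left): buffer="ibgrbwbeshoibgrubbggrr" (len 22), cursors c1@3 c2@14 c3@21 c4@21, authorship .111........222.343434

Answer: ibgrbwbeshoibgrubbggrr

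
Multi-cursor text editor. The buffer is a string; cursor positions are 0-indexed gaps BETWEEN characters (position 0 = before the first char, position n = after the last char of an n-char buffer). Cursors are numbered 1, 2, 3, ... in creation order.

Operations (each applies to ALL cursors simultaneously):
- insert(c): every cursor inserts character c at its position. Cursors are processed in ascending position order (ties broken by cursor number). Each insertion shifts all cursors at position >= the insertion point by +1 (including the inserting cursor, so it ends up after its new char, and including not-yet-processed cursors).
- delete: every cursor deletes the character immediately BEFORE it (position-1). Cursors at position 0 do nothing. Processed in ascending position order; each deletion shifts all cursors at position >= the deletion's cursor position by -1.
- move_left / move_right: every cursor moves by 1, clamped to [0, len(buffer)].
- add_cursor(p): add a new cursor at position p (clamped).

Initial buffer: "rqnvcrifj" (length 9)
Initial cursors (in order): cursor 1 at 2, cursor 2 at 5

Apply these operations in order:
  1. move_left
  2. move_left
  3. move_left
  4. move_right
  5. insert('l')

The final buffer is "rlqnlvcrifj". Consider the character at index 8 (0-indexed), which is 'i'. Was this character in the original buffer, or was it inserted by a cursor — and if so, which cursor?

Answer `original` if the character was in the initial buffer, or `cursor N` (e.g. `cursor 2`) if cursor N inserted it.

After op 1 (move_left): buffer="rqnvcrifj" (len 9), cursors c1@1 c2@4, authorship .........
After op 2 (move_left): buffer="rqnvcrifj" (len 9), cursors c1@0 c2@3, authorship .........
After op 3 (move_left): buffer="rqnvcrifj" (len 9), cursors c1@0 c2@2, authorship .........
After op 4 (move_right): buffer="rqnvcrifj" (len 9), cursors c1@1 c2@3, authorship .........
After op 5 (insert('l')): buffer="rlqnlvcrifj" (len 11), cursors c1@2 c2@5, authorship .1..2......
Authorship (.=original, N=cursor N): . 1 . . 2 . . . . . .
Index 8: author = original

Answer: original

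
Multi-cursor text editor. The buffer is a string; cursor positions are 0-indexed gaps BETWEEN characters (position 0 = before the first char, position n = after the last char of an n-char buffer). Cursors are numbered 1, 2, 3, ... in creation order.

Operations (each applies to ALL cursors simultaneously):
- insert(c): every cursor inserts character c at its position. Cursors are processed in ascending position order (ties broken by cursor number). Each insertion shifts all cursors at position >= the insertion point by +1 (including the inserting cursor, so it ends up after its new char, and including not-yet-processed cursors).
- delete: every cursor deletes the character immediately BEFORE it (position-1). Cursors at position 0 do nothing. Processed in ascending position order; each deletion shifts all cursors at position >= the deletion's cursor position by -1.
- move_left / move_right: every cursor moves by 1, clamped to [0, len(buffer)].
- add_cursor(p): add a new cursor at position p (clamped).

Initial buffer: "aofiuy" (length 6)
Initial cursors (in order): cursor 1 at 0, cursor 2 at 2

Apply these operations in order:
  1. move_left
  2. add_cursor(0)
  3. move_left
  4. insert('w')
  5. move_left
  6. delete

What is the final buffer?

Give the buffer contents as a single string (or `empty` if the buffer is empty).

Answer: waofiuy

Derivation:
After op 1 (move_left): buffer="aofiuy" (len 6), cursors c1@0 c2@1, authorship ......
After op 2 (add_cursor(0)): buffer="aofiuy" (len 6), cursors c1@0 c3@0 c2@1, authorship ......
After op 3 (move_left): buffer="aofiuy" (len 6), cursors c1@0 c2@0 c3@0, authorship ......
After op 4 (insert('w')): buffer="wwwaofiuy" (len 9), cursors c1@3 c2@3 c3@3, authorship 123......
After op 5 (move_left): buffer="wwwaofiuy" (len 9), cursors c1@2 c2@2 c3@2, authorship 123......
After op 6 (delete): buffer="waofiuy" (len 7), cursors c1@0 c2@0 c3@0, authorship 3......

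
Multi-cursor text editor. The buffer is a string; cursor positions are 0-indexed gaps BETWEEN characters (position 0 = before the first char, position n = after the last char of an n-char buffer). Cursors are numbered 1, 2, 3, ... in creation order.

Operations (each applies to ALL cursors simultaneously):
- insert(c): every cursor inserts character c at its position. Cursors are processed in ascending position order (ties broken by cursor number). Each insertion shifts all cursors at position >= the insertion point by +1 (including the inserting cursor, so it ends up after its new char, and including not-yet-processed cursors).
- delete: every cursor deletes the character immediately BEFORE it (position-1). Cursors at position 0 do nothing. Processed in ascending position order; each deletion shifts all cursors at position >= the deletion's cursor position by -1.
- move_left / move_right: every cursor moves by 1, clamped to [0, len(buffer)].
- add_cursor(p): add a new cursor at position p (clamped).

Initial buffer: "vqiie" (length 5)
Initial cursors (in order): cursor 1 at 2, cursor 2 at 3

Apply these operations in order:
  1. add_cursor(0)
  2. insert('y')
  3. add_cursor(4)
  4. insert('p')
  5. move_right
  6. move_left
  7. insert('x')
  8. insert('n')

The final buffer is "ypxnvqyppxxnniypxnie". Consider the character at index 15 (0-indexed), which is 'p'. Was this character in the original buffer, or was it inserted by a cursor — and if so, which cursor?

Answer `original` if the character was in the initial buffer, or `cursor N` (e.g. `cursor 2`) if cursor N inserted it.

Answer: cursor 2

Derivation:
After op 1 (add_cursor(0)): buffer="vqiie" (len 5), cursors c3@0 c1@2 c2@3, authorship .....
After op 2 (insert('y')): buffer="yvqyiyie" (len 8), cursors c3@1 c1@4 c2@6, authorship 3..1.2..
After op 3 (add_cursor(4)): buffer="yvqyiyie" (len 8), cursors c3@1 c1@4 c4@4 c2@6, authorship 3..1.2..
After op 4 (insert('p')): buffer="ypvqyppiypie" (len 12), cursors c3@2 c1@7 c4@7 c2@10, authorship 33..114.22..
After op 5 (move_right): buffer="ypvqyppiypie" (len 12), cursors c3@3 c1@8 c4@8 c2@11, authorship 33..114.22..
After op 6 (move_left): buffer="ypvqyppiypie" (len 12), cursors c3@2 c1@7 c4@7 c2@10, authorship 33..114.22..
After op 7 (insert('x')): buffer="ypxvqyppxxiypxie" (len 16), cursors c3@3 c1@10 c4@10 c2@14, authorship 333..11414.222..
After op 8 (insert('n')): buffer="ypxnvqyppxxnniypxnie" (len 20), cursors c3@4 c1@13 c4@13 c2@18, authorship 3333..1141414.2222..
Authorship (.=original, N=cursor N): 3 3 3 3 . . 1 1 4 1 4 1 4 . 2 2 2 2 . .
Index 15: author = 2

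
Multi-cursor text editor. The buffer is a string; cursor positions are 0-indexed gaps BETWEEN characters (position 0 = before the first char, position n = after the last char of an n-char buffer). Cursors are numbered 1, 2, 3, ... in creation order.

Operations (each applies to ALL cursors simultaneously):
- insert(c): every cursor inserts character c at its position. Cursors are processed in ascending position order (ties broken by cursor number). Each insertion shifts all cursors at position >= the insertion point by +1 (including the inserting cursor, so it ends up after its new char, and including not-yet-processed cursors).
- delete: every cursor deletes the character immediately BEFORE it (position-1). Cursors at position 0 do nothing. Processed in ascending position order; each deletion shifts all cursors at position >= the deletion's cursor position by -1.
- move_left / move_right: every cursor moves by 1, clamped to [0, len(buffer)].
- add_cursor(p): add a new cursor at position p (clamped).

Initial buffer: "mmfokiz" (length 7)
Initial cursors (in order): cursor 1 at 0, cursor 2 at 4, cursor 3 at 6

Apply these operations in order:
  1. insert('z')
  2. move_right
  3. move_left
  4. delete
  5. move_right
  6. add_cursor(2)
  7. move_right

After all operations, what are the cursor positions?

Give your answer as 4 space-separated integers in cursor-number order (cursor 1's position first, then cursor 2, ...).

After op 1 (insert('z')): buffer="zmmfozkizz" (len 10), cursors c1@1 c2@6 c3@9, authorship 1....2..3.
After op 2 (move_right): buffer="zmmfozkizz" (len 10), cursors c1@2 c2@7 c3@10, authorship 1....2..3.
After op 3 (move_left): buffer="zmmfozkizz" (len 10), cursors c1@1 c2@6 c3@9, authorship 1....2..3.
After op 4 (delete): buffer="mmfokiz" (len 7), cursors c1@0 c2@4 c3@6, authorship .......
After op 5 (move_right): buffer="mmfokiz" (len 7), cursors c1@1 c2@5 c3@7, authorship .......
After op 6 (add_cursor(2)): buffer="mmfokiz" (len 7), cursors c1@1 c4@2 c2@5 c3@7, authorship .......
After op 7 (move_right): buffer="mmfokiz" (len 7), cursors c1@2 c4@3 c2@6 c3@7, authorship .......

Answer: 2 6 7 3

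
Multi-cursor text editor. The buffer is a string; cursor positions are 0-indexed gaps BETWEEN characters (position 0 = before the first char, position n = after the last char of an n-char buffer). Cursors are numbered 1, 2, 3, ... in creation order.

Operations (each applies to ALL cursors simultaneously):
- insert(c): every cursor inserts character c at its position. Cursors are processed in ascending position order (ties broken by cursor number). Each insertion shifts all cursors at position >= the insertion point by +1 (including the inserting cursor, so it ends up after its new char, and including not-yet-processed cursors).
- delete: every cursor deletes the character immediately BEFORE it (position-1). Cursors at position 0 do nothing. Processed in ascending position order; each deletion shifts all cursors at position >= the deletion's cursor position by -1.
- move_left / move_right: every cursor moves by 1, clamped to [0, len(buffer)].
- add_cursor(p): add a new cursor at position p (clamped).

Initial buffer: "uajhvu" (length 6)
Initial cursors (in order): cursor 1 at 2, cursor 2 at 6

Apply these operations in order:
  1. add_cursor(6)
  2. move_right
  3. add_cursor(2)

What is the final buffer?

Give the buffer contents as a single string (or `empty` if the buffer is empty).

After op 1 (add_cursor(6)): buffer="uajhvu" (len 6), cursors c1@2 c2@6 c3@6, authorship ......
After op 2 (move_right): buffer="uajhvu" (len 6), cursors c1@3 c2@6 c3@6, authorship ......
After op 3 (add_cursor(2)): buffer="uajhvu" (len 6), cursors c4@2 c1@3 c2@6 c3@6, authorship ......

Answer: uajhvu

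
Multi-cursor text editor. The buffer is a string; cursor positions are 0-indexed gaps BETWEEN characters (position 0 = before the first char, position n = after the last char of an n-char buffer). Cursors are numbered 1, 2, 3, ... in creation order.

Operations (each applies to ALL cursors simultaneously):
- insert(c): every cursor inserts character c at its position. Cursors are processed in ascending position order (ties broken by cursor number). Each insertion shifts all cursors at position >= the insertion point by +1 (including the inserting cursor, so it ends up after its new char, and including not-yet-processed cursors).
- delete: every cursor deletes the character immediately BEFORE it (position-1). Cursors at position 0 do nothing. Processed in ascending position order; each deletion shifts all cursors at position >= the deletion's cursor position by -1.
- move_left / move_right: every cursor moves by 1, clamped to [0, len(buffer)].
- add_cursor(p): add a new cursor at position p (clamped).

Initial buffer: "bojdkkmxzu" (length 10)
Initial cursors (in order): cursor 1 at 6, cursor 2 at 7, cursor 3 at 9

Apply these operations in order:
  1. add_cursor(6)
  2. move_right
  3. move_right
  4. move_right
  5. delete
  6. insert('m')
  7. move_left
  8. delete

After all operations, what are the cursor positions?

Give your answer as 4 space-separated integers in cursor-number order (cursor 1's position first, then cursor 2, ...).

Answer: 5 5 5 5

Derivation:
After op 1 (add_cursor(6)): buffer="bojdkkmxzu" (len 10), cursors c1@6 c4@6 c2@7 c3@9, authorship ..........
After op 2 (move_right): buffer="bojdkkmxzu" (len 10), cursors c1@7 c4@7 c2@8 c3@10, authorship ..........
After op 3 (move_right): buffer="bojdkkmxzu" (len 10), cursors c1@8 c4@8 c2@9 c3@10, authorship ..........
After op 4 (move_right): buffer="bojdkkmxzu" (len 10), cursors c1@9 c4@9 c2@10 c3@10, authorship ..........
After op 5 (delete): buffer="bojdkk" (len 6), cursors c1@6 c2@6 c3@6 c4@6, authorship ......
After op 6 (insert('m')): buffer="bojdkkmmmm" (len 10), cursors c1@10 c2@10 c3@10 c4@10, authorship ......1234
After op 7 (move_left): buffer="bojdkkmmmm" (len 10), cursors c1@9 c2@9 c3@9 c4@9, authorship ......1234
After op 8 (delete): buffer="bojdkm" (len 6), cursors c1@5 c2@5 c3@5 c4@5, authorship .....4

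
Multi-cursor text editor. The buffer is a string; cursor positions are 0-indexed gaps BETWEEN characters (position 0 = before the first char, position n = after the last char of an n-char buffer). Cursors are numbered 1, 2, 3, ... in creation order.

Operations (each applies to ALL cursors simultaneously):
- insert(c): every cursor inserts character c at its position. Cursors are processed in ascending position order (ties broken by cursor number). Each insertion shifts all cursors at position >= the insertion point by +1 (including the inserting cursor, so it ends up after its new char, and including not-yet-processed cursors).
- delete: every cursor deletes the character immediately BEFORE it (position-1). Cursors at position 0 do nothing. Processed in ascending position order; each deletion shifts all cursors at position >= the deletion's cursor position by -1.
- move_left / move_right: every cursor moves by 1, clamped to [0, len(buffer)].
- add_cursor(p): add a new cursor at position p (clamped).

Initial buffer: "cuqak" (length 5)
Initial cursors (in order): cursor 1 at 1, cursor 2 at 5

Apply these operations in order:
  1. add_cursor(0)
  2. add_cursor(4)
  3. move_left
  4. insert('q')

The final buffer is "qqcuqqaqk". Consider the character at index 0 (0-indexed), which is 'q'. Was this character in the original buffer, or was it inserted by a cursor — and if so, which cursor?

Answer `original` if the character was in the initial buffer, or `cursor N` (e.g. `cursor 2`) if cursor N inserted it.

Answer: cursor 1

Derivation:
After op 1 (add_cursor(0)): buffer="cuqak" (len 5), cursors c3@0 c1@1 c2@5, authorship .....
After op 2 (add_cursor(4)): buffer="cuqak" (len 5), cursors c3@0 c1@1 c4@4 c2@5, authorship .....
After op 3 (move_left): buffer="cuqak" (len 5), cursors c1@0 c3@0 c4@3 c2@4, authorship .....
After op 4 (insert('q')): buffer="qqcuqqaqk" (len 9), cursors c1@2 c3@2 c4@6 c2@8, authorship 13...4.2.
Authorship (.=original, N=cursor N): 1 3 . . . 4 . 2 .
Index 0: author = 1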